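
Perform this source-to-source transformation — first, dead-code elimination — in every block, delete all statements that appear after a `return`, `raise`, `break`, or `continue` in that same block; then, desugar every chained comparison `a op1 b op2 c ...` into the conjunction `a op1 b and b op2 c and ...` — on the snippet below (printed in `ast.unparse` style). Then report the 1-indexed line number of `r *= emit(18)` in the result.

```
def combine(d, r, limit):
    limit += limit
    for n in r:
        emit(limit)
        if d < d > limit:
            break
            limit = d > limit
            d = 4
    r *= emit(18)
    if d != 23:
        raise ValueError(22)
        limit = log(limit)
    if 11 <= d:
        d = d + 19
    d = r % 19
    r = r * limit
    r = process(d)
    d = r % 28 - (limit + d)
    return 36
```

7

Transformed code:
def combine(d, r, limit):
    limit += limit
    for n in r:
        emit(limit)
        if d < d and d > limit:
            break
    r *= emit(18)
    if d != 23:
        raise ValueError(22)
    if 11 <= d:
        d = d + 19
    d = r % 19
    r = r * limit
    r = process(d)
    d = r % 28 - (limit + d)
    return 36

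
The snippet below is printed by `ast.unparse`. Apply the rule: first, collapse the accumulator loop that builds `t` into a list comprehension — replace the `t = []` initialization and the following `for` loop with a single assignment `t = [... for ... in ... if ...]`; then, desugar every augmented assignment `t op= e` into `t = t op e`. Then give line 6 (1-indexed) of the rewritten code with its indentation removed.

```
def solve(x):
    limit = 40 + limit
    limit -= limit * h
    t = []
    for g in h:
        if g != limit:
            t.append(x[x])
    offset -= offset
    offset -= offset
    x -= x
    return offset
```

offset = offset - offset

Transformed code:
def solve(x):
    limit = 40 + limit
    limit = limit - limit * h
    t = [x[x] for g in h if g != limit]
    offset = offset - offset
    offset = offset - offset
    x = x - x
    return offset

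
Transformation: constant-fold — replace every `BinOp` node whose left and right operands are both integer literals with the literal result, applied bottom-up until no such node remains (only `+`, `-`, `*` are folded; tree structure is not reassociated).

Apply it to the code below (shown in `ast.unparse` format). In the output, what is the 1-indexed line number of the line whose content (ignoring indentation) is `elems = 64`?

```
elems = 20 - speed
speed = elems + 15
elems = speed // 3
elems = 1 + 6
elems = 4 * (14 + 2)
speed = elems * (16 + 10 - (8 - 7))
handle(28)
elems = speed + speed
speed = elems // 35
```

Transformed code:
elems = 20 - speed
speed = elems + 15
elems = speed // 3
elems = 7
elems = 64
speed = elems * 25
handle(28)
elems = speed + speed
speed = elems // 35

5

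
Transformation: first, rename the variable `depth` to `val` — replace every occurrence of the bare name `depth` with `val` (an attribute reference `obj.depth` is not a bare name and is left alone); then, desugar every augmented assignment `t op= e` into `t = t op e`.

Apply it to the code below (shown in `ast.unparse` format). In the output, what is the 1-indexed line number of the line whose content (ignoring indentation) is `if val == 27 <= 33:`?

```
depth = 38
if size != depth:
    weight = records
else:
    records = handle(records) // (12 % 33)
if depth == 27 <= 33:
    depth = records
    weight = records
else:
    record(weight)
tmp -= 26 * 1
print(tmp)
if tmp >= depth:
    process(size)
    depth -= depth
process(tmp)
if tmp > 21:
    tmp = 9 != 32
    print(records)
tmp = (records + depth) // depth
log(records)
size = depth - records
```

6

Transformed code:
val = 38
if size != val:
    weight = records
else:
    records = handle(records) // (12 % 33)
if val == 27 <= 33:
    val = records
    weight = records
else:
    record(weight)
tmp = tmp - 26 * 1
print(tmp)
if tmp >= val:
    process(size)
    val = val - val
process(tmp)
if tmp > 21:
    tmp = 9 != 32
    print(records)
tmp = (records + val) // val
log(records)
size = val - records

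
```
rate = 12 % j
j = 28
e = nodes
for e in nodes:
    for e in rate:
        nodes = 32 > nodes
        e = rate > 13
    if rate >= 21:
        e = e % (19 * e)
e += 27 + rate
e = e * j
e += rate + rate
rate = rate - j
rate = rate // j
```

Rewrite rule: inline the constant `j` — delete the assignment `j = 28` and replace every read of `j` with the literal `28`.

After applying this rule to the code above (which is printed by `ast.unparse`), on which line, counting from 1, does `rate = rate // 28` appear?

Transformed code:
rate = 12 % 28
e = nodes
for e in nodes:
    for e in rate:
        nodes = 32 > nodes
        e = rate > 13
    if rate >= 21:
        e = e % (19 * e)
e += 27 + rate
e = e * 28
e += rate + rate
rate = rate - 28
rate = rate // 28

13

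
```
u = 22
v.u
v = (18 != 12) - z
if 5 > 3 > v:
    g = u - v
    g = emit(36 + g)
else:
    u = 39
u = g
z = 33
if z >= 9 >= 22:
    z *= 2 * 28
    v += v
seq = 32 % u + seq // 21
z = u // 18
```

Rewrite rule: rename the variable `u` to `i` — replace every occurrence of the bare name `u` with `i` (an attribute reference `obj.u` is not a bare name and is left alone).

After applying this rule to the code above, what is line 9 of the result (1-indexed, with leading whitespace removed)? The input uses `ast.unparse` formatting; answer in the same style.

i = g

Transformed code:
i = 22
v.u
v = (18 != 12) - z
if 5 > 3 > v:
    g = i - v
    g = emit(36 + g)
else:
    i = 39
i = g
z = 33
if z >= 9 >= 22:
    z *= 2 * 28
    v += v
seq = 32 % i + seq // 21
z = i // 18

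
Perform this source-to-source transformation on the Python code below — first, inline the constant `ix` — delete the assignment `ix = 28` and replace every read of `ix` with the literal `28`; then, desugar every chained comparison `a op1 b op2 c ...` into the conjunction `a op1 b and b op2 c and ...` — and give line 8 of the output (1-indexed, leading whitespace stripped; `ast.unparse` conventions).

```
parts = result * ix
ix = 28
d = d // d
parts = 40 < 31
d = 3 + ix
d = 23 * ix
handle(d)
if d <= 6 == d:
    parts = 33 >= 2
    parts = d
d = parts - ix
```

parts = 33 >= 2

Transformed code:
parts = result * 28
d = d // d
parts = 40 < 31
d = 3 + 28
d = 23 * 28
handle(d)
if d <= 6 and 6 == d:
    parts = 33 >= 2
    parts = d
d = parts - 28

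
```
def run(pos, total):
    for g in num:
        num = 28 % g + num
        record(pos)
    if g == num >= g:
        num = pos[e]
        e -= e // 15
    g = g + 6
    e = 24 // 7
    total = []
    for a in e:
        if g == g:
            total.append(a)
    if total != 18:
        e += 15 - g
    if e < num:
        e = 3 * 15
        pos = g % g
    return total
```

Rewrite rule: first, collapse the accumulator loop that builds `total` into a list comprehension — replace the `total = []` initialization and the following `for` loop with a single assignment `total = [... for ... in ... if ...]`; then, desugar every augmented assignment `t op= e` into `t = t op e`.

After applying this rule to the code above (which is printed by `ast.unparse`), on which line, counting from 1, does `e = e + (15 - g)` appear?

Transformed code:
def run(pos, total):
    for g in num:
        num = 28 % g + num
        record(pos)
    if g == num >= g:
        num = pos[e]
        e = e - e // 15
    g = g + 6
    e = 24 // 7
    total = [a for a in e if g == g]
    if total != 18:
        e = e + (15 - g)
    if e < num:
        e = 3 * 15
        pos = g % g
    return total

12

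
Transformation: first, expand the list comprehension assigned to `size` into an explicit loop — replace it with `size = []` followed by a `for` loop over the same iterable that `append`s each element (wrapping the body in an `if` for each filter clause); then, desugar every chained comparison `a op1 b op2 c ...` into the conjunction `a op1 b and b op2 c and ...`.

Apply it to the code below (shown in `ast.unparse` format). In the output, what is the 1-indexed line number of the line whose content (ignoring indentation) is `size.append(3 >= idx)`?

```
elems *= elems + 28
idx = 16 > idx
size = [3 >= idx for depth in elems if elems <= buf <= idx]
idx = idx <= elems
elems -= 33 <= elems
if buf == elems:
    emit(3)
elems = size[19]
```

6

Transformed code:
elems *= elems + 28
idx = 16 > idx
size = []
for depth in elems:
    if elems <= buf and buf <= idx:
        size.append(3 >= idx)
idx = idx <= elems
elems -= 33 <= elems
if buf == elems:
    emit(3)
elems = size[19]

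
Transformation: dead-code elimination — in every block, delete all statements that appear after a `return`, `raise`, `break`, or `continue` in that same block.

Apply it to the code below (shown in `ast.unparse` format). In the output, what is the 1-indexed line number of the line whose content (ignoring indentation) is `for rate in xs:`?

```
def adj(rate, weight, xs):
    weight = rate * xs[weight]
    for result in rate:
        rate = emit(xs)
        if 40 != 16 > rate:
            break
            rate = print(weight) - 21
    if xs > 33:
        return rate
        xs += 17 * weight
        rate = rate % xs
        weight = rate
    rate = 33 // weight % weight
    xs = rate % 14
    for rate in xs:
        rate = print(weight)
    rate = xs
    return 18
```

Transformed code:
def adj(rate, weight, xs):
    weight = rate * xs[weight]
    for result in rate:
        rate = emit(xs)
        if 40 != 16 > rate:
            break
    if xs > 33:
        return rate
    rate = 33 // weight % weight
    xs = rate % 14
    for rate in xs:
        rate = print(weight)
    rate = xs
    return 18

11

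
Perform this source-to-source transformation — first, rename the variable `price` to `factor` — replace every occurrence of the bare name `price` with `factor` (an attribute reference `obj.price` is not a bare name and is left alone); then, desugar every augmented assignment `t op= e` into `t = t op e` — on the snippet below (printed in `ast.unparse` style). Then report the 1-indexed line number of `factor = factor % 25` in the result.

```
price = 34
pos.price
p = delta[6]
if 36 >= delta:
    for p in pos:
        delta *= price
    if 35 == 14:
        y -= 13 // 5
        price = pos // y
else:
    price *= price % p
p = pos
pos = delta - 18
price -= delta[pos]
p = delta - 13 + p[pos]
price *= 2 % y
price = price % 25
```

17

Transformed code:
factor = 34
pos.price
p = delta[6]
if 36 >= delta:
    for p in pos:
        delta = delta * factor
    if 35 == 14:
        y = y - 13 // 5
        factor = pos // y
else:
    factor = factor * (factor % p)
p = pos
pos = delta - 18
factor = factor - delta[pos]
p = delta - 13 + p[pos]
factor = factor * (2 % y)
factor = factor % 25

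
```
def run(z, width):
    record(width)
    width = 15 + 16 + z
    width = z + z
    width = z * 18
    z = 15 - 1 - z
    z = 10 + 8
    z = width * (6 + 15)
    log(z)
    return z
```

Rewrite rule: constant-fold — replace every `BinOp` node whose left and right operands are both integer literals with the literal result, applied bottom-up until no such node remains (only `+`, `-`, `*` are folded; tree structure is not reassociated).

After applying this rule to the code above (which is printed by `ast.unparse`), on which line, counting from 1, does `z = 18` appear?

Transformed code:
def run(z, width):
    record(width)
    width = 31 + z
    width = z + z
    width = z * 18
    z = 14 - z
    z = 18
    z = width * 21
    log(z)
    return z

7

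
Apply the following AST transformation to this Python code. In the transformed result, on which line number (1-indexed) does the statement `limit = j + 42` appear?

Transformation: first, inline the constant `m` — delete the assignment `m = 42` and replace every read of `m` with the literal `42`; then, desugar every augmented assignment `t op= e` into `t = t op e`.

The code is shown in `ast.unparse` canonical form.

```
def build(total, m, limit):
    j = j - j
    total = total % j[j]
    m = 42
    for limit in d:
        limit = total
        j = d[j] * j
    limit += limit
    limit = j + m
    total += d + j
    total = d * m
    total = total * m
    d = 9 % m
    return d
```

Transformed code:
def build(total, m, limit):
    j = j - j
    total = total % j[j]
    for limit in d:
        limit = total
        j = d[j] * j
    limit = limit + limit
    limit = j + 42
    total = total + (d + j)
    total = d * 42
    total = total * 42
    d = 9 % 42
    return d

8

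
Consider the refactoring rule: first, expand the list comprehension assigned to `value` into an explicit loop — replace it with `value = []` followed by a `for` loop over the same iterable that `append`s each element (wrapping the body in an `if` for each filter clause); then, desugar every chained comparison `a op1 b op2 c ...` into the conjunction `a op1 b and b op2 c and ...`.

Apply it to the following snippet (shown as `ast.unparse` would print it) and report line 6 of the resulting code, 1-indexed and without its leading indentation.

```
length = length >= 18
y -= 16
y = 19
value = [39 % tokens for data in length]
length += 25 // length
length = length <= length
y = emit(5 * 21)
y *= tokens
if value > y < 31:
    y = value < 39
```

Transformed code:
length = length >= 18
y -= 16
y = 19
value = []
for data in length:
    value.append(39 % tokens)
length += 25 // length
length = length <= length
y = emit(5 * 21)
y *= tokens
if value > y and y < 31:
    y = value < 39

value.append(39 % tokens)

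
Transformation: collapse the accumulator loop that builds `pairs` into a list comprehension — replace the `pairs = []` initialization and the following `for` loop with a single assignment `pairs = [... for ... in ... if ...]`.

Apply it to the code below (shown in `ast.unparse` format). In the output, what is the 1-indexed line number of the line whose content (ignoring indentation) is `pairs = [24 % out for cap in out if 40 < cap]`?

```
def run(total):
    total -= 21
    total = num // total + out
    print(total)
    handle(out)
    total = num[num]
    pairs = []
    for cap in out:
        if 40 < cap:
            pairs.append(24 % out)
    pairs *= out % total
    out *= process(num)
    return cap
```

Transformed code:
def run(total):
    total -= 21
    total = num // total + out
    print(total)
    handle(out)
    total = num[num]
    pairs = [24 % out for cap in out if 40 < cap]
    pairs *= out % total
    out *= process(num)
    return cap

7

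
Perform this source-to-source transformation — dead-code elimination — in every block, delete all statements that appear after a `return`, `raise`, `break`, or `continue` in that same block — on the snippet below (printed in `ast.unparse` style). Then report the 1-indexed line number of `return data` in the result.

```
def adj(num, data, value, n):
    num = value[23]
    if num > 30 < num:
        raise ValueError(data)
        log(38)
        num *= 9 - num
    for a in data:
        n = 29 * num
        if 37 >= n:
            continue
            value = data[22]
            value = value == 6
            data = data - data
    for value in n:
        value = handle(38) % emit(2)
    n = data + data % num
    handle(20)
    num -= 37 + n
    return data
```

Transformed code:
def adj(num, data, value, n):
    num = value[23]
    if num > 30 < num:
        raise ValueError(data)
    for a in data:
        n = 29 * num
        if 37 >= n:
            continue
    for value in n:
        value = handle(38) % emit(2)
    n = data + data % num
    handle(20)
    num -= 37 + n
    return data

14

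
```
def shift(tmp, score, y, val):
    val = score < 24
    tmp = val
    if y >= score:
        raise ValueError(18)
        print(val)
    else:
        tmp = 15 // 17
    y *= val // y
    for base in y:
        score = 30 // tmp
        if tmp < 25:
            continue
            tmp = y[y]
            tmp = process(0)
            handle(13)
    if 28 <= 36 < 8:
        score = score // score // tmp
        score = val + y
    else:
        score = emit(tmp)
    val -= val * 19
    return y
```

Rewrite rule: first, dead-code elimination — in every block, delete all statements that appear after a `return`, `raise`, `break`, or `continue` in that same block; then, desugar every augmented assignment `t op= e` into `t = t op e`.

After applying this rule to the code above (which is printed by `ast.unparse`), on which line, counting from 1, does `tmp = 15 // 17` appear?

Transformed code:
def shift(tmp, score, y, val):
    val = score < 24
    tmp = val
    if y >= score:
        raise ValueError(18)
    else:
        tmp = 15 // 17
    y = y * (val // y)
    for base in y:
        score = 30 // tmp
        if tmp < 25:
            continue
    if 28 <= 36 < 8:
        score = score // score // tmp
        score = val + y
    else:
        score = emit(tmp)
    val = val - val * 19
    return y

7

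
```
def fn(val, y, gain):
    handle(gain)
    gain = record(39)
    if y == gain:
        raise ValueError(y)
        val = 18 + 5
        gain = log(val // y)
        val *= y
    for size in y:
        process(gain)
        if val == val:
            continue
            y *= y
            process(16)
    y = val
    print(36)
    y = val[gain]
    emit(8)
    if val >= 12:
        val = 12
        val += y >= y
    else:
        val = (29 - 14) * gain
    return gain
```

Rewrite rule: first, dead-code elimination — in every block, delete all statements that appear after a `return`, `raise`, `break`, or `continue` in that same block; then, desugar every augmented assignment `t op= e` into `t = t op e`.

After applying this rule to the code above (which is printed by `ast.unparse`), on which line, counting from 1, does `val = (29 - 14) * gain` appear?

18

Transformed code:
def fn(val, y, gain):
    handle(gain)
    gain = record(39)
    if y == gain:
        raise ValueError(y)
    for size in y:
        process(gain)
        if val == val:
            continue
    y = val
    print(36)
    y = val[gain]
    emit(8)
    if val >= 12:
        val = 12
        val = val + (y >= y)
    else:
        val = (29 - 14) * gain
    return gain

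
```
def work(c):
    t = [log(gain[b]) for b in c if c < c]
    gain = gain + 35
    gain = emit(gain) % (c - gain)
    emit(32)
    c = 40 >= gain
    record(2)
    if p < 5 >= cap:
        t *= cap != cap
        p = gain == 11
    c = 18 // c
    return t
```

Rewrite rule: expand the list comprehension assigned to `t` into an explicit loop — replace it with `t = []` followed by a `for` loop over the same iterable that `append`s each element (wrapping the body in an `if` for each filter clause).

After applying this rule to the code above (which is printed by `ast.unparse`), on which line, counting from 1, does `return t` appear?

15

Transformed code:
def work(c):
    t = []
    for b in c:
        if c < c:
            t.append(log(gain[b]))
    gain = gain + 35
    gain = emit(gain) % (c - gain)
    emit(32)
    c = 40 >= gain
    record(2)
    if p < 5 >= cap:
        t *= cap != cap
        p = gain == 11
    c = 18 // c
    return t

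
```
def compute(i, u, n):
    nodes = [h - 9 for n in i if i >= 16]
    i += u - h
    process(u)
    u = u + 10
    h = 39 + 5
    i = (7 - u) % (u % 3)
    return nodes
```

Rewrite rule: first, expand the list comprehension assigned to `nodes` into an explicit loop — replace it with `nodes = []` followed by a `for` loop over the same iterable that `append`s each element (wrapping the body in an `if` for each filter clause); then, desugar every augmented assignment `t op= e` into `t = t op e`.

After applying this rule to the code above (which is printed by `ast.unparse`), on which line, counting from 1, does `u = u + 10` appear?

Transformed code:
def compute(i, u, n):
    nodes = []
    for n in i:
        if i >= 16:
            nodes.append(h - 9)
    i = i + (u - h)
    process(u)
    u = u + 10
    h = 39 + 5
    i = (7 - u) % (u % 3)
    return nodes

8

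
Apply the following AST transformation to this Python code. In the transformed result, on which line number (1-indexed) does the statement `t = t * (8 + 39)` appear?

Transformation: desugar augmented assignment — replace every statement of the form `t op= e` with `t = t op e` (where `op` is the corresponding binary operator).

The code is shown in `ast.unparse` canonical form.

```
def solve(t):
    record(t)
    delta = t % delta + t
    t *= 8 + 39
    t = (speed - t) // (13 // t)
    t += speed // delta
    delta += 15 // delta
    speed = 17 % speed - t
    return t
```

Transformed code:
def solve(t):
    record(t)
    delta = t % delta + t
    t = t * (8 + 39)
    t = (speed - t) // (13 // t)
    t = t + speed // delta
    delta = delta + 15 // delta
    speed = 17 % speed - t
    return t

4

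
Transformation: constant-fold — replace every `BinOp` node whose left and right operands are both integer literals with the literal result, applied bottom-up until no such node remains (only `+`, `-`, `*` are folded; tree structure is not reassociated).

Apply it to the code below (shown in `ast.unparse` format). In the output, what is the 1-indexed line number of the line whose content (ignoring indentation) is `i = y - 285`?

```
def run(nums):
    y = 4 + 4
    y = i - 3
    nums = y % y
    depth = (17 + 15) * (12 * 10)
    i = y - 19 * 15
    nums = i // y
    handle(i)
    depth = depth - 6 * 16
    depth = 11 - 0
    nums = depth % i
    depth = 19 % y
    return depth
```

6

Transformed code:
def run(nums):
    y = 8
    y = i - 3
    nums = y % y
    depth = 3840
    i = y - 285
    nums = i // y
    handle(i)
    depth = depth - 96
    depth = 11
    nums = depth % i
    depth = 19 % y
    return depth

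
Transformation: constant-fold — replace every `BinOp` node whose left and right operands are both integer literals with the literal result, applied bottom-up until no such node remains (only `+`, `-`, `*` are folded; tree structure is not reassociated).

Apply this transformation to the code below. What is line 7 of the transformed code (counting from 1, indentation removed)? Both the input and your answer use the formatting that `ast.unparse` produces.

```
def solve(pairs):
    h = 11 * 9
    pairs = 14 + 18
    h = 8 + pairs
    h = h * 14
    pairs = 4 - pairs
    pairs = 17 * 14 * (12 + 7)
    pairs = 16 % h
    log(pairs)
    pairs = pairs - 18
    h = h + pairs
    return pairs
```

pairs = 4522

Transformed code:
def solve(pairs):
    h = 99
    pairs = 32
    h = 8 + pairs
    h = h * 14
    pairs = 4 - pairs
    pairs = 4522
    pairs = 16 % h
    log(pairs)
    pairs = pairs - 18
    h = h + pairs
    return pairs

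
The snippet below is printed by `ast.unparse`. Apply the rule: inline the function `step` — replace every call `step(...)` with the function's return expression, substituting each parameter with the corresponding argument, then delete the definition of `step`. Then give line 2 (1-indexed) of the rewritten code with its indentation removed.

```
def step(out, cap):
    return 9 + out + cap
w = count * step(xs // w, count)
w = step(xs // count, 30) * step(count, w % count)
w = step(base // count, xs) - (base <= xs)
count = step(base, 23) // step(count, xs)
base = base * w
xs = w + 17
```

w = (9 + xs // count + 30) * (9 + count + w % count)

Transformed code:
w = count * (9 + xs // w + count)
w = (9 + xs // count + 30) * (9 + count + w % count)
w = 9 + base // count + xs - (base <= xs)
count = (9 + base + 23) // (9 + count + xs)
base = base * w
xs = w + 17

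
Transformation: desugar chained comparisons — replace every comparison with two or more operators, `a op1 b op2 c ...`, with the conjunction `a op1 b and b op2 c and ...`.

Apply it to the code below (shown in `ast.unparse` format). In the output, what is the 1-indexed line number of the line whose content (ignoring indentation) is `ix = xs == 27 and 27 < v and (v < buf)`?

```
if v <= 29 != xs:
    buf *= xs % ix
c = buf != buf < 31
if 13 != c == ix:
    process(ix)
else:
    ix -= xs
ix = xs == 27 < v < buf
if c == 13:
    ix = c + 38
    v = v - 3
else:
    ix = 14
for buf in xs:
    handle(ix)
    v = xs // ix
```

Transformed code:
if v <= 29 and 29 != xs:
    buf *= xs % ix
c = buf != buf and buf < 31
if 13 != c and c == ix:
    process(ix)
else:
    ix -= xs
ix = xs == 27 and 27 < v and (v < buf)
if c == 13:
    ix = c + 38
    v = v - 3
else:
    ix = 14
for buf in xs:
    handle(ix)
    v = xs // ix

8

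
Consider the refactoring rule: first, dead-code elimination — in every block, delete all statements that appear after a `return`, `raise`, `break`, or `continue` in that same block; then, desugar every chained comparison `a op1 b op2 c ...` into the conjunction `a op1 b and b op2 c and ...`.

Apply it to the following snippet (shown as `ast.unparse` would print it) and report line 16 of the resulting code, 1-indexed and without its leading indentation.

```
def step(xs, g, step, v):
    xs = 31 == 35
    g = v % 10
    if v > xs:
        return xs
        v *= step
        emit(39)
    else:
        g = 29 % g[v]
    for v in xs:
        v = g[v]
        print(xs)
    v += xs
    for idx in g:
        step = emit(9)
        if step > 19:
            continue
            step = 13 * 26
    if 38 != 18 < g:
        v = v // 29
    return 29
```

Transformed code:
def step(xs, g, step, v):
    xs = 31 == 35
    g = v % 10
    if v > xs:
        return xs
    else:
        g = 29 % g[v]
    for v in xs:
        v = g[v]
        print(xs)
    v += xs
    for idx in g:
        step = emit(9)
        if step > 19:
            continue
    if 38 != 18 and 18 < g:
        v = v // 29
    return 29

if 38 != 18 and 18 < g:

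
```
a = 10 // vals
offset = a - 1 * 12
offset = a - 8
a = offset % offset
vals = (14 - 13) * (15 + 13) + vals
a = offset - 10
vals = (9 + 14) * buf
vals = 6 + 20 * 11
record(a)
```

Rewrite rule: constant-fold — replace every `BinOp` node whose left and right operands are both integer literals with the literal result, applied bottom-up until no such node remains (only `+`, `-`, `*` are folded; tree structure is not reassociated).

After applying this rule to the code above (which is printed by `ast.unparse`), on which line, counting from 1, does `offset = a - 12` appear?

2

Transformed code:
a = 10 // vals
offset = a - 12
offset = a - 8
a = offset % offset
vals = 28 + vals
a = offset - 10
vals = 23 * buf
vals = 226
record(a)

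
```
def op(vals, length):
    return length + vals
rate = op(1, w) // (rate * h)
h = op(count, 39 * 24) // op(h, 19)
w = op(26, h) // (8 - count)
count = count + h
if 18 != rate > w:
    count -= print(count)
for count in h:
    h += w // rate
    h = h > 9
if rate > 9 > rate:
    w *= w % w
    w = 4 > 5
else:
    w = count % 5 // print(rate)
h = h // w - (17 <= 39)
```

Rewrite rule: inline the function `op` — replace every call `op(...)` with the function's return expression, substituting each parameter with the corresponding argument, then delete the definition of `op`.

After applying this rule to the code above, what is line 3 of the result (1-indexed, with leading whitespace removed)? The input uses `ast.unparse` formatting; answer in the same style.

w = (h + 26) // (8 - count)

Transformed code:
rate = (w + 1) // (rate * h)
h = (39 * 24 + count) // (19 + h)
w = (h + 26) // (8 - count)
count = count + h
if 18 != rate > w:
    count -= print(count)
for count in h:
    h += w // rate
    h = h > 9
if rate > 9 > rate:
    w *= w % w
    w = 4 > 5
else:
    w = count % 5 // print(rate)
h = h // w - (17 <= 39)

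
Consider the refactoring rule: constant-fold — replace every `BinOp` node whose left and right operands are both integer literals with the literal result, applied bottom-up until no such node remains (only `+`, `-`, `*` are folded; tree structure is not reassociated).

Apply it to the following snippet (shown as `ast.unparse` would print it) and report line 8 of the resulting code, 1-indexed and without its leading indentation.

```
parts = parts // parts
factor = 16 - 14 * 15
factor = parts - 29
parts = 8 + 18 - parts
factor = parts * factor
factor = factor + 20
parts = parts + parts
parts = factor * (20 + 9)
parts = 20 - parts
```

parts = factor * 29

Transformed code:
parts = parts // parts
factor = -194
factor = parts - 29
parts = 26 - parts
factor = parts * factor
factor = factor + 20
parts = parts + parts
parts = factor * 29
parts = 20 - parts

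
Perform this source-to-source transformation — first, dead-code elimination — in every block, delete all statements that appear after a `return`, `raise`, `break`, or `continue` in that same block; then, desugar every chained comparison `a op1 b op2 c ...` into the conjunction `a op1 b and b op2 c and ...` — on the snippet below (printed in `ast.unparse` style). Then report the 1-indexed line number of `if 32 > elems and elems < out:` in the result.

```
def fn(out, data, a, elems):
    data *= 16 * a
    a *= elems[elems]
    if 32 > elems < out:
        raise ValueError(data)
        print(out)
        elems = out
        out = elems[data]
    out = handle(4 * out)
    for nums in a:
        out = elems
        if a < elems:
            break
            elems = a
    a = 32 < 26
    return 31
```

4

Transformed code:
def fn(out, data, a, elems):
    data *= 16 * a
    a *= elems[elems]
    if 32 > elems and elems < out:
        raise ValueError(data)
    out = handle(4 * out)
    for nums in a:
        out = elems
        if a < elems:
            break
    a = 32 < 26
    return 31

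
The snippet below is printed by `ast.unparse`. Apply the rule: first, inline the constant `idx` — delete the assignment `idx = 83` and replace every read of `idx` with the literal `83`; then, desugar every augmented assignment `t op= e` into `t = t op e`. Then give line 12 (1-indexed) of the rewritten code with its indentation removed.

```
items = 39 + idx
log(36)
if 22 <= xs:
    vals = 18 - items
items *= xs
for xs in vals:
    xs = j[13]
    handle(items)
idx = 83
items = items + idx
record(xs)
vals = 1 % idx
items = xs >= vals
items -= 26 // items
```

items = xs >= vals

Transformed code:
items = 39 + 83
log(36)
if 22 <= xs:
    vals = 18 - items
items = items * xs
for xs in vals:
    xs = j[13]
    handle(items)
items = items + 83
record(xs)
vals = 1 % 83
items = xs >= vals
items = items - 26 // items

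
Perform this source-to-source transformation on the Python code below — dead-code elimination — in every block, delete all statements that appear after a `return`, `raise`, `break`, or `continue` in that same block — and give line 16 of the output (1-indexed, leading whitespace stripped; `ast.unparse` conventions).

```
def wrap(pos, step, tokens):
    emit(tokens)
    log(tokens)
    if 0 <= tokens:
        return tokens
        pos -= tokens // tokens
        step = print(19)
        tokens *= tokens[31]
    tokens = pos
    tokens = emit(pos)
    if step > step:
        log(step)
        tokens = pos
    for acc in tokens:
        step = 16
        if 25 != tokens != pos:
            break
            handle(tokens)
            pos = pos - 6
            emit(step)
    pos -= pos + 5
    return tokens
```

Transformed code:
def wrap(pos, step, tokens):
    emit(tokens)
    log(tokens)
    if 0 <= tokens:
        return tokens
    tokens = pos
    tokens = emit(pos)
    if step > step:
        log(step)
        tokens = pos
    for acc in tokens:
        step = 16
        if 25 != tokens != pos:
            break
    pos -= pos + 5
    return tokens

return tokens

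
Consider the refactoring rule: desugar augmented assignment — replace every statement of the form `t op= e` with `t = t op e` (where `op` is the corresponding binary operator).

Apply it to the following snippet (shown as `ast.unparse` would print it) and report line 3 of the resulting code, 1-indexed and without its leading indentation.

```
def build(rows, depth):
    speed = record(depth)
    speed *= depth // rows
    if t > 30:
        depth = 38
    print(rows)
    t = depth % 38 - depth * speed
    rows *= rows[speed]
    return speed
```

speed = speed * (depth // rows)

Transformed code:
def build(rows, depth):
    speed = record(depth)
    speed = speed * (depth // rows)
    if t > 30:
        depth = 38
    print(rows)
    t = depth % 38 - depth * speed
    rows = rows * rows[speed]
    return speed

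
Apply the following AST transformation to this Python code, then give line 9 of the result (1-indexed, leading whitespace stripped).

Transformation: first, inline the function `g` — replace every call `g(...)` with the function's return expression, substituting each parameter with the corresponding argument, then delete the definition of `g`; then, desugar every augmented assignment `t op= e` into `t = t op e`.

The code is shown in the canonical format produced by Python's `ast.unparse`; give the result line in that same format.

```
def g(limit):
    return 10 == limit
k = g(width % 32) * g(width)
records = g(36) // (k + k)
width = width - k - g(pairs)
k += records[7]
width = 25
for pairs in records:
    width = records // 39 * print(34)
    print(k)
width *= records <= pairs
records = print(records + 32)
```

width = width * (records <= pairs)

Transformed code:
k = (10 == width % 32) * (10 == width)
records = (10 == 36) // (k + k)
width = width - k - (10 == pairs)
k = k + records[7]
width = 25
for pairs in records:
    width = records // 39 * print(34)
    print(k)
width = width * (records <= pairs)
records = print(records + 32)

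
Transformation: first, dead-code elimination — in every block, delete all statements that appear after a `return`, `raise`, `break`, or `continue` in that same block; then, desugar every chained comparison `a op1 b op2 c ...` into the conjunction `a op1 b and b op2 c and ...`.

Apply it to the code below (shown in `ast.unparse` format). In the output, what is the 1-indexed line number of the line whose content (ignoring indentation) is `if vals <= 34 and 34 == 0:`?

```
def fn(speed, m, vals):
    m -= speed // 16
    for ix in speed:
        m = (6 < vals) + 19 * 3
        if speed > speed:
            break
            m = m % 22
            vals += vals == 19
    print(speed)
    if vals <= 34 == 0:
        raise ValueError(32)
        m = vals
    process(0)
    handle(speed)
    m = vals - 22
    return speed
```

Transformed code:
def fn(speed, m, vals):
    m -= speed // 16
    for ix in speed:
        m = (6 < vals) + 19 * 3
        if speed > speed:
            break
    print(speed)
    if vals <= 34 and 34 == 0:
        raise ValueError(32)
    process(0)
    handle(speed)
    m = vals - 22
    return speed

8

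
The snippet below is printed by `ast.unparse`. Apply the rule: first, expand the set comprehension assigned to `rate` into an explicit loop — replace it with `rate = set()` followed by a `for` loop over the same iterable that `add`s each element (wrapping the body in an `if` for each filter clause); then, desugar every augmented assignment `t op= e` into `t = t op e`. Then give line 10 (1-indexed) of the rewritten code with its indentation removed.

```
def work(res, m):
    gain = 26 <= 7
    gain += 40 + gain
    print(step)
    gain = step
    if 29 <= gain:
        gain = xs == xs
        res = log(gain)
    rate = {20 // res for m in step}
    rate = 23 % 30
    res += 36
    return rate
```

for m in step:

Transformed code:
def work(res, m):
    gain = 26 <= 7
    gain = gain + (40 + gain)
    print(step)
    gain = step
    if 29 <= gain:
        gain = xs == xs
        res = log(gain)
    rate = set()
    for m in step:
        rate.add(20 // res)
    rate = 23 % 30
    res = res + 36
    return rate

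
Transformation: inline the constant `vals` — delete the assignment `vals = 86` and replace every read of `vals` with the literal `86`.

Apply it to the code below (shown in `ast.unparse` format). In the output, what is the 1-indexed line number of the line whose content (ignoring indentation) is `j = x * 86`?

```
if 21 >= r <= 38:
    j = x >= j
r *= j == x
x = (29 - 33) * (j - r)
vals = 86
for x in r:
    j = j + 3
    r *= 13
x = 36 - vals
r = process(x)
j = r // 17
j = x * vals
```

11

Transformed code:
if 21 >= r <= 38:
    j = x >= j
r *= j == x
x = (29 - 33) * (j - r)
for x in r:
    j = j + 3
    r *= 13
x = 36 - 86
r = process(x)
j = r // 17
j = x * 86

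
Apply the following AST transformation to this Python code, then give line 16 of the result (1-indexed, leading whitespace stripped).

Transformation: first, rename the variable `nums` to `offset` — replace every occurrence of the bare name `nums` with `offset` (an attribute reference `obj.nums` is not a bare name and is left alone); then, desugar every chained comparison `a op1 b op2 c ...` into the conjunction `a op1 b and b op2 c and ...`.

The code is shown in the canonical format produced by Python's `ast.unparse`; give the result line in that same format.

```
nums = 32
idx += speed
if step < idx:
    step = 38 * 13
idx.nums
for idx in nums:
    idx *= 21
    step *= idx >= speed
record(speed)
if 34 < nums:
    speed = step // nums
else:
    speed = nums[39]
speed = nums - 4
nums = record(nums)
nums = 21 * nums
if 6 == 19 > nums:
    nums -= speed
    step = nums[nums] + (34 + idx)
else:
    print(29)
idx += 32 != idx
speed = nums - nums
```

Transformed code:
offset = 32
idx += speed
if step < idx:
    step = 38 * 13
idx.nums
for idx in offset:
    idx *= 21
    step *= idx >= speed
record(speed)
if 34 < offset:
    speed = step // offset
else:
    speed = offset[39]
speed = offset - 4
offset = record(offset)
offset = 21 * offset
if 6 == 19 and 19 > offset:
    offset -= speed
    step = offset[offset] + (34 + idx)
else:
    print(29)
idx += 32 != idx
speed = offset - offset

offset = 21 * offset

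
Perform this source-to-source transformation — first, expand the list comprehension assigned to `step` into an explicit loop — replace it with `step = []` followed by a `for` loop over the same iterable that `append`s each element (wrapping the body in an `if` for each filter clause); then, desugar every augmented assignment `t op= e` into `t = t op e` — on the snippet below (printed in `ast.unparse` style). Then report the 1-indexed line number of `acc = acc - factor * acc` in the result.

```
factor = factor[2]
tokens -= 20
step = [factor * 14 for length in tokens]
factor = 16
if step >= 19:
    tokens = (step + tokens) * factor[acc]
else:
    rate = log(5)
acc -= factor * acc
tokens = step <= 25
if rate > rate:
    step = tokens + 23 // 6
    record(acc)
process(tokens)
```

11

Transformed code:
factor = factor[2]
tokens = tokens - 20
step = []
for length in tokens:
    step.append(factor * 14)
factor = 16
if step >= 19:
    tokens = (step + tokens) * factor[acc]
else:
    rate = log(5)
acc = acc - factor * acc
tokens = step <= 25
if rate > rate:
    step = tokens + 23 // 6
    record(acc)
process(tokens)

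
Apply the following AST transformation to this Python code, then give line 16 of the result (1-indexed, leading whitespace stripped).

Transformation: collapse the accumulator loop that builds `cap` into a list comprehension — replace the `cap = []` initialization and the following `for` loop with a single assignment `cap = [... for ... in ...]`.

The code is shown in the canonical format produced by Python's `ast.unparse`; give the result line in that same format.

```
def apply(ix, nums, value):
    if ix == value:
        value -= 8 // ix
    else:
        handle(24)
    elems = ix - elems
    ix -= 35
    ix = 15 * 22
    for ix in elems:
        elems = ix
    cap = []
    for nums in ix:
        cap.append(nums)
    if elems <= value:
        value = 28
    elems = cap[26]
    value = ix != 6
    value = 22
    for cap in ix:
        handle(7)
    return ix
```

Transformed code:
def apply(ix, nums, value):
    if ix == value:
        value -= 8 // ix
    else:
        handle(24)
    elems = ix - elems
    ix -= 35
    ix = 15 * 22
    for ix in elems:
        elems = ix
    cap = [nums for nums in ix]
    if elems <= value:
        value = 28
    elems = cap[26]
    value = ix != 6
    value = 22
    for cap in ix:
        handle(7)
    return ix

value = 22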